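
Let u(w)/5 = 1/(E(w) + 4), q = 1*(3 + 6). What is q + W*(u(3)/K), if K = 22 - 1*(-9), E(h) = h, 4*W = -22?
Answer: 3851/434 ≈ 8.8733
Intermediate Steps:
q = 9 (q = 1*9 = 9)
W = -11/2 (W = (1/4)*(-22) = -11/2 ≈ -5.5000)
K = 31 (K = 22 + 9 = 31)
u(w) = 5/(4 + w) (u(w) = 5/(w + 4) = 5/(4 + w))
q + W*(u(3)/K) = 9 - 11*5/(4 + 3)/(2*31) = 9 - 11*5/7/(2*31) = 9 - 11*5*(1/7)/(2*31) = 9 - 55/(14*31) = 9 - 11/2*5/217 = 9 - 55/434 = 3851/434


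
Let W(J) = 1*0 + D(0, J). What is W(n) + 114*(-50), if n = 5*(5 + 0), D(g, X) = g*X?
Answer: -5700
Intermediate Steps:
D(g, X) = X*g
n = 25 (n = 5*5 = 25)
W(J) = 0 (W(J) = 1*0 + J*0 = 0 + 0 = 0)
W(n) + 114*(-50) = 0 + 114*(-50) = 0 - 5700 = -5700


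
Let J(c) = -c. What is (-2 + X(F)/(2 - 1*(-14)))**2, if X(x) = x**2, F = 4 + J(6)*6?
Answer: 3844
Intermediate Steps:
F = -32 (F = 4 - 1*6*6 = 4 - 6*6 = 4 - 36 = -32)
(-2 + X(F)/(2 - 1*(-14)))**2 = (-2 + (-32)**2/(2 - 1*(-14)))**2 = (-2 + 1024/(2 + 14))**2 = (-2 + 1024/16)**2 = (-2 + 1024*(1/16))**2 = (-2 + 64)**2 = 62**2 = 3844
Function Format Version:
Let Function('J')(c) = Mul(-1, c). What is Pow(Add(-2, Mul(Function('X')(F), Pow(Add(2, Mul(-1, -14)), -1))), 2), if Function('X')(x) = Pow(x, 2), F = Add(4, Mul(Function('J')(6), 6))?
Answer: 3844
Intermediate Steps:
F = -32 (F = Add(4, Mul(Mul(-1, 6), 6)) = Add(4, Mul(-6, 6)) = Add(4, -36) = -32)
Pow(Add(-2, Mul(Function('X')(F), Pow(Add(2, Mul(-1, -14)), -1))), 2) = Pow(Add(-2, Mul(Pow(-32, 2), Pow(Add(2, Mul(-1, -14)), -1))), 2) = Pow(Add(-2, Mul(1024, Pow(Add(2, 14), -1))), 2) = Pow(Add(-2, Mul(1024, Pow(16, -1))), 2) = Pow(Add(-2, Mul(1024, Rational(1, 16))), 2) = Pow(Add(-2, 64), 2) = Pow(62, 2) = 3844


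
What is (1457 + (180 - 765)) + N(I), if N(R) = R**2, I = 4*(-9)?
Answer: 2168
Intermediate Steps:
I = -36
(1457 + (180 - 765)) + N(I) = (1457 + (180 - 765)) + (-36)**2 = (1457 - 585) + 1296 = 872 + 1296 = 2168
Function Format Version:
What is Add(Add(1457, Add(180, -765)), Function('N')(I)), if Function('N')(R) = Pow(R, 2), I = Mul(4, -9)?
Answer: 2168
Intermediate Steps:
I = -36
Add(Add(1457, Add(180, -765)), Function('N')(I)) = Add(Add(1457, Add(180, -765)), Pow(-36, 2)) = Add(Add(1457, -585), 1296) = Add(872, 1296) = 2168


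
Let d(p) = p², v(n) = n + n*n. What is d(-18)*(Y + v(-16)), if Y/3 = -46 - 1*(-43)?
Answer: 74844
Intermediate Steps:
v(n) = n + n²
Y = -9 (Y = 3*(-46 - 1*(-43)) = 3*(-46 + 43) = 3*(-3) = -9)
d(-18)*(Y + v(-16)) = (-18)²*(-9 - 16*(1 - 16)) = 324*(-9 - 16*(-15)) = 324*(-9 + 240) = 324*231 = 74844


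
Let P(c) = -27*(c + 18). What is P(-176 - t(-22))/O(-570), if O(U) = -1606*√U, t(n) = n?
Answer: 306*I*√570/76285 ≈ 0.095768*I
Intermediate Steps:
P(c) = -486 - 27*c (P(c) = -27*(18 + c) = -486 - 27*c)
P(-176 - t(-22))/O(-570) = (-486 - 27*(-176 - 1*(-22)))/((-1606*I*√570)) = (-486 - 27*(-176 + 22))/((-1606*I*√570)) = (-486 - 27*(-154))/((-1606*I*√570)) = (-486 + 4158)*(I*√570/915420) = 3672*(I*√570/915420) = 306*I*√570/76285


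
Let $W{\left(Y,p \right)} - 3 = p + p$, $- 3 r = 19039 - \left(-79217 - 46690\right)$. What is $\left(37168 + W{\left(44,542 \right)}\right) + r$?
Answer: $- \frac{30181}{3} \approx -10060.0$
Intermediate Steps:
$r = - \frac{144946}{3}$ ($r = - \frac{19039 - \left(-79217 - 46690\right)}{3} = - \frac{19039 - -125907}{3} = - \frac{19039 + 125907}{3} = \left(- \frac{1}{3}\right) 144946 = - \frac{144946}{3} \approx -48315.0$)
$W{\left(Y,p \right)} = 3 + 2 p$ ($W{\left(Y,p \right)} = 3 + \left(p + p\right) = 3 + 2 p$)
$\left(37168 + W{\left(44,542 \right)}\right) + r = \left(37168 + \left(3 + 2 \cdot 542\right)\right) - \frac{144946}{3} = \left(37168 + \left(3 + 1084\right)\right) - \frac{144946}{3} = \left(37168 + 1087\right) - \frac{144946}{3} = 38255 - \frac{144946}{3} = - \frac{30181}{3}$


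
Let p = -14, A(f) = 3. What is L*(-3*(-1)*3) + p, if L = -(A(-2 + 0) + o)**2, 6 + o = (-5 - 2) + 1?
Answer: -743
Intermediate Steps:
o = -12 (o = -6 + ((-5 - 2) + 1) = -6 + (-7 + 1) = -6 - 6 = -12)
L = -81 (L = -(3 - 12)**2 = -1*(-9)**2 = -1*81 = -81)
L*(-3*(-1)*3) + p = -81*(-3*(-1))*3 - 14 = -243*3 - 14 = -81*9 - 14 = -729 - 14 = -743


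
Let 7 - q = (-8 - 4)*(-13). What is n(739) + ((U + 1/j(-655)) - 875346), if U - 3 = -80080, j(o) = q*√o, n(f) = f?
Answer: -954684 + I*√655/97595 ≈ -9.5468e+5 + 0.00026224*I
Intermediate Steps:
q = -149 (q = 7 - (-8 - 4)*(-13) = 7 - (-12)*(-13) = 7 - 1*156 = 7 - 156 = -149)
j(o) = -149*√o
U = -80077 (U = 3 - 80080 = -80077)
n(739) + ((U + 1/j(-655)) - 875346) = 739 + ((-80077 + 1/(-149*I*√655)) - 875346) = 739 + ((-80077 + I*√655/97595) - 875346) = 739 + (-955423 + I*√655/97595) = -954684 + I*√655/97595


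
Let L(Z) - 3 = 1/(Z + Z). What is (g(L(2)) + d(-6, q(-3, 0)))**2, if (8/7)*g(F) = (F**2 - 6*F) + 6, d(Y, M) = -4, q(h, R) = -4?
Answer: 707281/16384 ≈ 43.169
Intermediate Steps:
L(Z) = 3 + 1/(2*Z) (L(Z) = 3 + 1/(Z + Z) = 3 + 1/(2*Z))
g(F) = 21/4 - 21*F/4 + 7*F**2/8 (g(F) = 7*((F**2 - 6*F) + 6)/8 = 7*(6 + F**2 - 6*F)/8 = 21/4 - 21*F/4 + 7*F**2/8)
(g(L(2)) + d(-6, q(-3, 0)))**2 = ((21/4 - 21*(3 + (1/2)/2)/4 + 7*(3 + (1/2)/2)**2/8) - 4)**2 = ((21/4 - 21*(3 + (1/2)*(1/2))/4 + 7*(3 + (1/2)*(1/2))**2/8) - 4)**2 = ((21/4 - 21*(3 + 1/4)/4 + 7*(3 + 1/4)**2/8) - 4)**2 = ((21/4 - 21/4*13/4 + 7*(13/4)**2/8) - 4)**2 = ((21/4 - 273/16 + (7/8)*(169/16)) - 4)**2 = ((21/4 - 273/16 + 1183/128) - 4)**2 = (-329/128 - 4)**2 = (-841/128)**2 = 707281/16384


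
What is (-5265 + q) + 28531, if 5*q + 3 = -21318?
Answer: 95009/5 ≈ 19002.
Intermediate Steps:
q = -21321/5 (q = -3/5 + (1/5)*(-21318) = -3/5 - 21318/5 = -21321/5 ≈ -4264.2)
(-5265 + q) + 28531 = (-5265 - 21321/5) + 28531 = -47646/5 + 28531 = 95009/5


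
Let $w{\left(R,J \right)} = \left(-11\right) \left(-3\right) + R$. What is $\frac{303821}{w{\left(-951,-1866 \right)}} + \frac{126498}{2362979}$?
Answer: $- \frac{717806517595}{2169214722} \approx -330.91$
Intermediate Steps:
$w{\left(R,J \right)} = 33 + R$
$\frac{303821}{w{\left(-951,-1866 \right)}} + \frac{126498}{2362979} = \frac{303821}{33 - 951} + \frac{126498}{2362979} = \frac{303821}{-918} + 126498 \cdot \frac{1}{2362979} = 303821 \left(- \frac{1}{918}\right) + \frac{126498}{2362979} = - \frac{303821}{918} + \frac{126498}{2362979} = - \frac{717806517595}{2169214722}$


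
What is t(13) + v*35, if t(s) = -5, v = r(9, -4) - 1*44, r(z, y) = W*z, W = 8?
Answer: 975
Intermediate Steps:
r(z, y) = 8*z
v = 28 (v = 8*9 - 1*44 = 72 - 44 = 28)
t(13) + v*35 = -5 + 28*35 = -5 + 980 = 975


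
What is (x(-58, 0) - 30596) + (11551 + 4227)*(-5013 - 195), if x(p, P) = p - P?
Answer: -82202478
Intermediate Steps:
(x(-58, 0) - 30596) + (11551 + 4227)*(-5013 - 195) = ((-58 - 1*0) - 30596) + (11551 + 4227)*(-5013 - 195) = ((-58 + 0) - 30596) + 15778*(-5208) = (-58 - 30596) - 82171824 = -30654 - 82171824 = -82202478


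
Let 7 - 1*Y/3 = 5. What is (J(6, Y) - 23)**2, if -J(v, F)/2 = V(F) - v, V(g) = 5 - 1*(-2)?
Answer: 625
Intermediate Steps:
V(g) = 7 (V(g) = 5 + 2 = 7)
Y = 6 (Y = 21 - 3*5 = 21 - 15 = 6)
J(v, F) = -14 + 2*v (J(v, F) = -2*(7 - v) = -14 + 2*v)
(J(6, Y) - 23)**2 = ((-14 + 2*6) - 23)**2 = ((-14 + 12) - 23)**2 = (-2 - 23)**2 = (-25)**2 = 625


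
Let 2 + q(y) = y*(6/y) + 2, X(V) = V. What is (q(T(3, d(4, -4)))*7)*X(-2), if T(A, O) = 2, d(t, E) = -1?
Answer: -84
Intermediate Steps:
q(y) = 6 (q(y) = -2 + (y*(6/y) + 2) = -2 + (6 + 2) = -2 + 8 = 6)
(q(T(3, d(4, -4)))*7)*X(-2) = (6*7)*(-2) = 42*(-2) = -84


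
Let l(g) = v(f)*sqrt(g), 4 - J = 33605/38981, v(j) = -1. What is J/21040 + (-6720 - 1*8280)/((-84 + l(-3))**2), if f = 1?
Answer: (6849864*sqrt(3) + 4100513628031*I)/(820160240*(-2351*I + 56*sqrt(3))) ≈ -2.123 + 0.087594*I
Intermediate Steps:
J = 122319/38981 (J = 4 - 33605/38981 = 122319/38981 ≈ 3.1379)
l(g) = -sqrt(g)
J/21040 + (-6720 - 1*8280)/((-84 + l(-3))**2) = (122319/38981)/21040 + (-6720 - 1*8280)/((-84 - sqrt(-3))**2) = (122319/38981)*(1/21040) + (-6720 - 8280)/((-84 - I*sqrt(3))**2) = 122319/820160240 - 15000/(-84 - I*sqrt(3))**2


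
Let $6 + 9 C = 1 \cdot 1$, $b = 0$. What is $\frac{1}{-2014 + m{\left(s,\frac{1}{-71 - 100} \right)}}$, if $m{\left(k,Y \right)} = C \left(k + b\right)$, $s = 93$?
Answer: $- \frac{3}{6197} \approx -0.00048411$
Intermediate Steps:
$C = - \frac{5}{9}$ ($C = - \frac{2}{3} + \frac{1 \cdot 1}{9} = - \frac{2}{3} + \frac{1}{9} \cdot 1 = - \frac{2}{3} + \frac{1}{9} = - \frac{5}{9} \approx -0.55556$)
$m{\left(k,Y \right)} = - \frac{5 k}{9}$ ($m{\left(k,Y \right)} = - \frac{5 \left(k + 0\right)}{9} = - \frac{5 k}{9}$)
$\frac{1}{-2014 + m{\left(s,\frac{1}{-71 - 100} \right)}} = \frac{1}{-2014 - \frac{155}{3}} = \frac{1}{- \frac{6197}{3}} = - \frac{3}{6197}$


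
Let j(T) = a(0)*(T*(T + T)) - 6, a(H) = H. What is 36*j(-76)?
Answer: -216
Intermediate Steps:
j(T) = -6 (j(T) = 0*(T*(T + T)) - 6 = 0*(T*(2*T)) - 6 = 0*(2*T²) - 6 = 0 - 6 = -6)
36*j(-76) = 36*(-6) = -216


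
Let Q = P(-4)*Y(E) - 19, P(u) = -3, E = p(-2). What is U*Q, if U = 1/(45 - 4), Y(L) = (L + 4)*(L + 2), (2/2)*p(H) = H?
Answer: -19/41 ≈ -0.46341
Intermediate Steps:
p(H) = H
E = -2
Y(L) = (2 + L)*(4 + L) (Y(L) = (4 + L)*(2 + L) = (2 + L)*(4 + L))
U = 1/41 ≈ 0.024390
Q = -19 (Q = -3*(8 + (-2)² + 6*(-2)) - 19 = -3*(8 + 4 - 12) - 19 = -3*0 - 19 = 0 - 19 = -19)
U*Q = (1/41)*(-19) = -19/41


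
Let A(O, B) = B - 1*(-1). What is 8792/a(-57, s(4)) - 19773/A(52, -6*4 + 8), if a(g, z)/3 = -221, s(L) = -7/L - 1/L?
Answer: 4325873/3315 ≈ 1304.9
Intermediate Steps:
s(L) = -8/L
a(g, z) = -663 (a(g, z) = 3*(-221) = -663)
A(O, B) = 1 + B (A(O, B) = B + 1 = 1 + B)
8792/a(-57, s(4)) - 19773/A(52, -6*4 + 8) = 8792/(-663) - 19773/(1 + (-6*4 + 8)) = 8792*(-1/663) - 19773/(1 + (-24 + 8)) = -8792/663 - 19773/(1 - 16) = -8792/663 - 19773/(-15) = -8792/663 - 19773*(-1/15) = -8792/663 + 6591/5 = 4325873/3315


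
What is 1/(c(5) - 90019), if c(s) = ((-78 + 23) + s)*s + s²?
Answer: -1/90244 ≈ -1.1081e-5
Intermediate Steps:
c(s) = s² + s*(-55 + s) (c(s) = (-55 + s)*s + s² = s*(-55 + s) + s² = s² + s*(-55 + s))
1/(c(5) - 90019) = 1/(5*(-55 + 2*5) - 90019) = 1/(5*(-55 + 10) - 90019) = 1/(5*(-45) - 90019) = 1/(-225 - 90019) = 1/(-90244) = -1/90244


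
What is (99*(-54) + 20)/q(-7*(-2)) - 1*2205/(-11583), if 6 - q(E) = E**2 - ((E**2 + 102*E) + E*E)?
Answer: -3227606/1048905 ≈ -3.0771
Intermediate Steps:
q(E) = 6 + E**2 + 102*E (q(E) = 6 - (E**2 - ((E**2 + 102*E) + E*E)) = 6 - (E**2 - ((E**2 + 102*E) + E**2)) = 6 - (E**2 - (2*E**2 + 102*E)) = 6 - (E**2 + (-102*E - 2*E**2)) = 6 - (-E**2 - 102*E) = 6 + (E**2 + 102*E) = 6 + E**2 + 102*E)
(99*(-54) + 20)/q(-7*(-2)) - 1*2205/(-11583) = (99*(-54) + 20)/(6 + (-7*(-2))**2 + 102*(-7*(-2))) - 1*2205/(-11583) = (-5346 + 20)/(6 + 14**2 + 102*14) - 2205*(-1/11583) = -5326/(6 + 196 + 1428) + 245/1287 = -5326/1630 + 245/1287 = -5326*1/1630 + 245/1287 = -2663/815 + 245/1287 = -3227606/1048905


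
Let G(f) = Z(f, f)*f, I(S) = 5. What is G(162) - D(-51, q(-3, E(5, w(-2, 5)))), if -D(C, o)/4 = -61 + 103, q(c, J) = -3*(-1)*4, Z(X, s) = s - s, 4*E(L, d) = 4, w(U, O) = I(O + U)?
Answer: 168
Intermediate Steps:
w(U, O) = 5
E(L, d) = 1 (E(L, d) = (1/4)*4 = 1)
Z(X, s) = 0
q(c, J) = 12 (q(c, J) = 3*4 = 12)
G(f) = 0 (G(f) = 0*f = 0)
D(C, o) = -168 (D(C, o) = -4*(-61 + 103) = -4*42 = -168)
G(162) - D(-51, q(-3, E(5, w(-2, 5)))) = 0 - 1*(-168) = 0 + 168 = 168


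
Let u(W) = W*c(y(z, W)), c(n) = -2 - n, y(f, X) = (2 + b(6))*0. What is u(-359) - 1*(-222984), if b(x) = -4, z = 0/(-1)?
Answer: 223702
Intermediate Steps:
z = 0 (z = 0*(-1) = 0)
y(f, X) = 0 (y(f, X) = (2 - 4)*0 = -2*0 = 0)
u(W) = -2*W (u(W) = W*(-2 - 1*0) = W*(-2 + 0) = W*(-2) = -2*W)
u(-359) - 1*(-222984) = -2*(-359) - 1*(-222984) = 718 + 222984 = 223702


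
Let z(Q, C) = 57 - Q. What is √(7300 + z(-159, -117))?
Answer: 2*√1879 ≈ 86.695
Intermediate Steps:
√(7300 + z(-159, -117)) = √(7300 + (57 - 1*(-159))) = √(7300 + (57 + 159)) = √(7300 + 216) = √7516 = 2*√1879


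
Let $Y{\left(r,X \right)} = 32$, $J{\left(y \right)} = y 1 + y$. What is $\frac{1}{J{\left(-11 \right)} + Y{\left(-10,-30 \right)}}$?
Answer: $\frac{1}{10} \approx 0.1$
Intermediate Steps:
$J{\left(y \right)} = 2 y$ ($J{\left(y \right)} = y + y = 2 y$)
$\frac{1}{J{\left(-11 \right)} + Y{\left(-10,-30 \right)}} = \frac{1}{2 \left(-11\right) + 32} = \frac{1}{-22 + 32} = \frac{1}{10}$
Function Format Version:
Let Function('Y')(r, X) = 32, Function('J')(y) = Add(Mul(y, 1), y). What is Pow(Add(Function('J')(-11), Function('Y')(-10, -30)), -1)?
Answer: Rational(1, 10) ≈ 0.10000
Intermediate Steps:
Function('J')(y) = Mul(2, y) (Function('J')(y) = Add(y, y) = Mul(2, y))
Pow(Add(Function('J')(-11), Function('Y')(-10, -30)), -1) = Pow(Add(Mul(2, -11), 32), -1) = Pow(Add(-22, 32), -1) = Pow(10, -1) = Rational(1, 10)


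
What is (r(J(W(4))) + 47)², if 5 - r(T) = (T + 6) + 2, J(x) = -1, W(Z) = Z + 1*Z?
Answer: 2025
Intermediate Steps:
W(Z) = 2*Z (W(Z) = Z + Z = 2*Z)
r(T) = -3 - T (r(T) = 5 - ((T + 6) + 2) = 5 - ((6 + T) + 2) = 5 - (8 + T) = 5 + (-8 - T) = -3 - T)
(r(J(W(4))) + 47)² = ((-3 - 1*(-1)) + 47)² = ((-3 + 1) + 47)² = (-2 + 47)² = 45² = 2025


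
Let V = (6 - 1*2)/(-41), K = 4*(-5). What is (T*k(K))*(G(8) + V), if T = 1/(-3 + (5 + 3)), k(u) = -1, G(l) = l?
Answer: -324/205 ≈ -1.5805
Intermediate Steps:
K = -20
T = 1/5 (T = 1/(-3 + 8) = 1/5 ≈ 0.20000)
V = -4/41 (V = (6 - 2)*(-1/41) = 4*(-1/41) = -4/41 ≈ -0.097561)
(T*k(K))*(G(8) + V) = ((1/5)*(-1))*(8 - 4/41) = -1/5*324/41 = -324/205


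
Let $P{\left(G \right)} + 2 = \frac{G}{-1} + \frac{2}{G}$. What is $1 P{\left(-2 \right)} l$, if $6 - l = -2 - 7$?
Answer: $-15$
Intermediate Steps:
$l = 15$ ($l = 6 - \left(-2 - 7\right) = 6 - -9 = 6 + 9 = 15$)
$P{\left(G \right)} = -2 - G + \frac{2}{G}$ ($P{\left(G \right)} = -2 + \left(\frac{G}{-1} + \frac{2}{G}\right) = -2 + \left(G \left(-1\right) + \frac{2}{G}\right) = -2 - \left(G - \frac{2}{G}\right) = -2 - G + \frac{2}{G}$)
$1 P{\left(-2 \right)} l = 1 \left(-2 - -2 + \frac{2}{-2}\right) 15 = 1 \left(-2 + 2 + 2 \left(- \frac{1}{2}\right)\right) 15 = 1 \left(-2 + 2 - 1\right) 15 = 1 \left(-1\right) 15 = \left(-1\right) 15 = -15$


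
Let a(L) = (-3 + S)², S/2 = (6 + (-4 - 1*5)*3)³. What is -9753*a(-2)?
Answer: -3346991870625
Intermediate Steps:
S = -18522 (S = 2*(6 + (-4 - 1*5)*3)³ = 2*(6 + (-4 - 5)*3)³ = 2*(6 - 9*3)³ = 2*(6 - 27)³ = 2*(-21)³ = 2*(-9261) = -18522)
a(L) = 343175625 (a(L) = (-3 - 18522)² = (-18525)² = 343175625)
-9753*a(-2) = -9753*343175625 = -3346991870625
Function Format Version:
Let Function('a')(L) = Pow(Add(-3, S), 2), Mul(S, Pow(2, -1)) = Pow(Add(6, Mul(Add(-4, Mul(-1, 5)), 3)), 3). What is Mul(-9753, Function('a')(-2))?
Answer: -3346991870625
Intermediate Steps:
S = -18522 (S = Mul(2, Pow(Add(6, Mul(Add(-4, Mul(-1, 5)), 3)), 3)) = Mul(2, Pow(Add(6, Mul(Add(-4, -5), 3)), 3)) = Mul(2, Pow(Add(6, Mul(-9, 3)), 3)) = Mul(2, Pow(Add(6, -27), 3)) = Mul(2, Pow(-21, 3)) = Mul(2, -9261) = -18522)
Function('a')(L) = 343175625 (Function('a')(L) = Pow(Add(-3, -18522), 2) = Pow(-18525, 2) = 343175625)
Mul(-9753, Function('a')(-2)) = Mul(-9753, 343175625) = -3346991870625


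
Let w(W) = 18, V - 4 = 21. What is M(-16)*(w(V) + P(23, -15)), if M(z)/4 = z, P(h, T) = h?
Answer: -2624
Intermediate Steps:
V = 25 (V = 4 + 21 = 25)
M(z) = 4*z
M(-16)*(w(V) + P(23, -15)) = (4*(-16))*(18 + 23) = -64*41 = -2624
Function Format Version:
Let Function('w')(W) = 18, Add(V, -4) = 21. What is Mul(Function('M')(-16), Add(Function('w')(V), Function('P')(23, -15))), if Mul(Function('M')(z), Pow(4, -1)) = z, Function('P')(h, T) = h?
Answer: -2624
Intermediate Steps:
V = 25 (V = Add(4, 21) = 25)
Function('M')(z) = Mul(4, z)
Mul(Function('M')(-16), Add(Function('w')(V), Function('P')(23, -15))) = Mul(Mul(4, -16), Add(18, 23)) = Mul(-64, 41) = -2624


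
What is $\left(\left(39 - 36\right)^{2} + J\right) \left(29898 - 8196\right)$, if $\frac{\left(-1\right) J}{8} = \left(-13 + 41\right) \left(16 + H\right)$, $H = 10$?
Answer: $-126197130$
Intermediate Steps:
$J = -5824$ ($J = - 8 \left(-13 + 41\right) \left(16 + 10\right) = - 8 \cdot 28 \cdot 26 = \left(-8\right) 728 = -5824$)
$\left(\left(39 - 36\right)^{2} + J\right) \left(29898 - 8196\right) = \left(\left(39 - 36\right)^{2} - 5824\right) \left(29898 - 8196\right) = \left(3^{2} - 5824\right) 21702 = \left(9 - 5824\right) 21702 = \left(-5815\right) 21702 = -126197130$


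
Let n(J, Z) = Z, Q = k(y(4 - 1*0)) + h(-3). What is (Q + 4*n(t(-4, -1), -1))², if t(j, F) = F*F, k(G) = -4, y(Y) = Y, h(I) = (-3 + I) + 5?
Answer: 81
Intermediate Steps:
h(I) = 2 + I
t(j, F) = F²
Q = -5 (Q = -4 + (2 - 3) = -4 - 1 = -5)
(Q + 4*n(t(-4, -1), -1))² = (-5 + 4*(-1))² = (-5 - 4)² = (-9)² = 81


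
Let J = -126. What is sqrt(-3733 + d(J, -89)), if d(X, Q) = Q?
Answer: 7*I*sqrt(78) ≈ 61.822*I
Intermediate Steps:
sqrt(-3733 + d(J, -89)) = sqrt(-3733 - 89) = sqrt(-3822) = 7*I*sqrt(78)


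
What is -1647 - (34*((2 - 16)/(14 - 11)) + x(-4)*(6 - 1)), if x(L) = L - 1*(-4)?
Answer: -4465/3 ≈ -1488.3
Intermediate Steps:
x(L) = 4 + L (x(L) = L + 4 = 4 + L)
-1647 - (34*((2 - 16)/(14 - 11)) + x(-4)*(6 - 1)) = -1647 - (34*((2 - 16)/(14 - 11)) + (4 - 4)*(6 - 1)) = -1647 - (34*(-14/3) + 0*5) = -1647 - (34*(-14*⅓) + 0) = -1647 - (34*(-14/3) + 0) = -1647 - (-476/3 + 0) = -1647 - 1*(-476/3) = -1647 + 476/3 = -4465/3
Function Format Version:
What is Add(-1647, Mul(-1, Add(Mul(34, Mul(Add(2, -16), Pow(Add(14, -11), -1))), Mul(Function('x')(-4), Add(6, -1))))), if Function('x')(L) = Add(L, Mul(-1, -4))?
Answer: Rational(-4465, 3) ≈ -1488.3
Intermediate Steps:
Function('x')(L) = Add(4, L) (Function('x')(L) = Add(L, 4) = Add(4, L))
Add(-1647, Mul(-1, Add(Mul(34, Mul(Add(2, -16), Pow(Add(14, -11), -1))), Mul(Function('x')(-4), Add(6, -1))))) = Add(-1647, Mul(-1, Add(Mul(34, Mul(Add(2, -16), Pow(Add(14, -11), -1))), Mul(Add(4, -4), Add(6, -1))))) = Add(-1647, Mul(-1, Add(Mul(34, Mul(-14, Pow(3, -1))), Mul(0, 5)))) = Add(-1647, Mul(-1, Add(Mul(34, Mul(-14, Rational(1, 3))), 0))) = Add(-1647, Mul(-1, Add(Mul(34, Rational(-14, 3)), 0))) = Add(-1647, Mul(-1, Add(Rational(-476, 3), 0))) = Add(-1647, Mul(-1, Rational(-476, 3))) = Add(-1647, Rational(476, 3)) = Rational(-4465, 3)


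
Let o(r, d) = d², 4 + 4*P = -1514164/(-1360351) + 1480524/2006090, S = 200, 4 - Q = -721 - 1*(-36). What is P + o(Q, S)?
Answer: 109157995412453081/2728986537590 ≈ 39999.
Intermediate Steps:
Q = 689 (Q = 4 - (-721 - 1*(-36)) = 4 - (-721 + 36) = 4 - 1*(-685) = 4 + 685 = 689)
P = -1466091146919/2728986537590 (P = -1 + (-1514164/(-1360351) + 1480524/2006090)/4 = -1 + (-1514164*(-1/1360351) + 1480524*(1/2006090))/4 = -1 + (1514164/1360351 + 740262/1003045)/4 = -1 + (¼)*(2525790781342/1364493268795) = -1 + 1262895390671/2728986537590 = -1466091146919/2728986537590 ≈ -0.53723)
P + o(Q, S) = -1466091146919/2728986537590 + 200² = -1466091146919/2728986537590 + 40000 = 109157995412453081/2728986537590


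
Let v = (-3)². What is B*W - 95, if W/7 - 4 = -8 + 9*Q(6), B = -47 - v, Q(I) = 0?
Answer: 1473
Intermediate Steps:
v = 9
B = -56 (B = -47 - 1*9 = -47 - 9 = -56)
W = -28 (W = 28 + 7*(-8 + 9*0) = 28 + 7*(-8 + 0) = 28 + 7*(-8) = 28 - 56 = -28)
B*W - 95 = -56*(-28) - 95 = 1568 - 95 = 1473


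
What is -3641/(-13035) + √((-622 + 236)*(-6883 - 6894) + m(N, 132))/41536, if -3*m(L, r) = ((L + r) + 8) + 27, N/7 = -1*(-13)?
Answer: 331/1185 + √1329459/20768 ≈ 0.33484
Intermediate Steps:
N = 91 (N = 7*(-1*(-13)) = 7*13 = 91)
m(L, r) = -35/3 - L/3 - r/3 (m(L, r) = -(((L + r) + 8) + 27)/3 = -((8 + L + r) + 27)/3 = -(35 + L + r)/3 = -35/3 - L/3 - r/3)
-3641/(-13035) + √((-622 + 236)*(-6883 - 6894) + m(N, 132))/41536 = -3641/(-13035) + √((-622 + 236)*(-6883 - 6894) + (-35/3 - ⅓*91 - ⅓*132))/41536 = -3641*(-1/13035) + √(-386*(-13777) + (-35/3 - 91/3 - 44))*(1/41536) = 331/1185 + √(5317922 - 86)*(1/41536) = 331/1185 + √5317836*(1/41536) = 331/1185 + (2*√1329459)*(1/41536) = 331/1185 + √1329459/20768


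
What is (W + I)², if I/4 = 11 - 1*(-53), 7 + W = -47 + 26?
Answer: 51984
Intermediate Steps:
W = -28 (W = -7 + (-47 + 26) = -7 - 21 = -28)
I = 256 (I = 4*(11 - 1*(-53)) = 4*(11 + 53) = 4*64 = 256)
(W + I)² = (-28 + 256)² = 228² = 51984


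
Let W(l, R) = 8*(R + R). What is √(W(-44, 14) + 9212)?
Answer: 2*√2359 ≈ 97.139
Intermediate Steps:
W(l, R) = 16*R (W(l, R) = 8*(2*R) = 16*R)
√(W(-44, 14) + 9212) = √(16*14 + 9212) = √(224 + 9212) = √9436 = 2*√2359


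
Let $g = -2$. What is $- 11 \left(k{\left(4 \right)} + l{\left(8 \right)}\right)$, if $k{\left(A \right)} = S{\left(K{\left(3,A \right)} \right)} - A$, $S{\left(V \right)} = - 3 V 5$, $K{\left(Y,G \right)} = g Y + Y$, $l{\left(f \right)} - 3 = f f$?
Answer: $-1188$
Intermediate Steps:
$l{\left(f \right)} = 3 + f^{2}$ ($l{\left(f \right)} = 3 + f f = 3 + f^{2}$)
$K{\left(Y,G \right)} = - Y$ ($K{\left(Y,G \right)} = - 2 Y + Y = - Y$)
$S{\left(V \right)} = - 15 V$
$k{\left(A \right)} = 45 - A$ ($k{\left(A \right)} = - 15 \left(\left(-1\right) 3\right) - A = \left(-15\right) \left(-3\right) - A = 45 - A$)
$- 11 \left(k{\left(4 \right)} + l{\left(8 \right)}\right) = - 11 \left(\left(45 - 4\right) + \left(3 + 8^{2}\right)\right) = - 11 \left(\left(45 - 4\right) + \left(3 + 64\right)\right) = - 11 \left(41 + 67\right) = \left(-11\right) 108 = -1188$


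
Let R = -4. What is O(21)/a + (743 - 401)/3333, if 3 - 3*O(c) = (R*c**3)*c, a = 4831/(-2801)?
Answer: -806945978765/5367241 ≈ -1.5035e+5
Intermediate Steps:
a = -4831/2801 (a = 4831*(-1/2801) = -4831/2801 ≈ -1.7247)
O(c) = 1 + 4*c**4/3 (O(c) = 1 - (-4*c**3)*c/3 = 1 - (-4)*c**4/3 = 1 + 4*c**4/3)
O(21)/a + (743 - 401)/3333 = (1 + (4/3)*21**4)/(-4831/2801) + (743 - 401)/3333 = (1 + (4/3)*194481)*(-2801/4831) + 342*(1/3333) = (1 + 259308)*(-2801/4831) + 114/1111 = 259309*(-2801/4831) + 114/1111 = -726324509/4831 + 114/1111 = -806945978765/5367241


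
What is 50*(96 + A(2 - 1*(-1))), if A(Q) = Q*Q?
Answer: 5250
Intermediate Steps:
A(Q) = Q**2
50*(96 + A(2 - 1*(-1))) = 50*(96 + (2 - 1*(-1))**2) = 50*(96 + (2 + 1)**2) = 50*(96 + 3**2) = 50*(96 + 9) = 50*105 = 5250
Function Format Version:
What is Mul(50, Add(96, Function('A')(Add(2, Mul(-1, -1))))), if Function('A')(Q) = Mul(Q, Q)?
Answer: 5250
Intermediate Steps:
Function('A')(Q) = Pow(Q, 2)
Mul(50, Add(96, Function('A')(Add(2, Mul(-1, -1))))) = Mul(50, Add(96, Pow(Add(2, Mul(-1, -1)), 2))) = Mul(50, Add(96, Pow(Add(2, 1), 2))) = Mul(50, Add(96, Pow(3, 2))) = Mul(50, Add(96, 9)) = Mul(50, 105) = 5250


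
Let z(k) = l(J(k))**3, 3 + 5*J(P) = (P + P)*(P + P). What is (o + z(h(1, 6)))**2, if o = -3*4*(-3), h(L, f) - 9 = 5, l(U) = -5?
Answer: 7921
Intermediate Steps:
J(P) = -3/5 + 4*P**2/5 (J(P) = -3/5 + ((P + P)*(P + P))/5 = -3/5 + ((2*P)*(2*P))/5 = -3/5 + (4*P**2)/5 = -3/5 + 4*P**2/5)
h(L, f) = 14 (h(L, f) = 9 + 5 = 14)
z(k) = -125 (z(k) = (-5)**3 = -125)
o = 36 (o = -12*(-3) = 36)
(o + z(h(1, 6)))**2 = (36 - 125)**2 = (-89)**2 = 7921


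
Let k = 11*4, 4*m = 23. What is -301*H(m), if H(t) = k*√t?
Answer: -6622*√23 ≈ -31758.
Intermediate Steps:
m = 23/4 (m = (¼)*23 = 23/4 ≈ 5.7500)
k = 44
H(t) = 44*√t
-301*H(m) = -13244*√(23/4) = -13244*√23/2 = -6622*√23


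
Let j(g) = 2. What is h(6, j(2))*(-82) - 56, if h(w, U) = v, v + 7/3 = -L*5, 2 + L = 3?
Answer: 1636/3 ≈ 545.33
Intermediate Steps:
L = 1 (L = -2 + 3 = 1)
v = -22/3 (v = -7/3 - 1*1*5 = -7/3 - 1*5 = -7/3 - 5 = -22/3 ≈ -7.3333)
h(w, U) = -22/3
h(6, j(2))*(-82) - 56 = -22/3*(-82) - 56 = 1804/3 - 56 = 1636/3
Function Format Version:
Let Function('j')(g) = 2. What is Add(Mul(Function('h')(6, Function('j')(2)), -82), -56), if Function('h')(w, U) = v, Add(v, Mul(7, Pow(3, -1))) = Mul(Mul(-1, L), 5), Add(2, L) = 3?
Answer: Rational(1636, 3) ≈ 545.33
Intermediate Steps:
L = 1 (L = Add(-2, 3) = 1)
v = Rational(-22, 3) (v = Add(Rational(-7, 3), Mul(Mul(-1, 1), 5)) = Add(Rational(-7, 3), Mul(-1, 5)) = Add(Rational(-7, 3), -5) = Rational(-22, 3) ≈ -7.3333)
Function('h')(w, U) = Rational(-22, 3)
Add(Mul(Function('h')(6, Function('j')(2)), -82), -56) = Add(Mul(Rational(-22, 3), -82), -56) = Add(Rational(1804, 3), -56) = Rational(1636, 3)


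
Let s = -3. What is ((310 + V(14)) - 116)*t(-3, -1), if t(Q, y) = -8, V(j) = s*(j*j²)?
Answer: 64304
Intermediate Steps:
V(j) = -3*j³ (V(j) = -3*j*j² = -3*j³)
((310 + V(14)) - 116)*t(-3, -1) = ((310 - 3*14³) - 116)*(-8) = ((310 - 3*2744) - 116)*(-8) = ((310 - 8232) - 116)*(-8) = (-7922 - 116)*(-8) = -8038*(-8) = 64304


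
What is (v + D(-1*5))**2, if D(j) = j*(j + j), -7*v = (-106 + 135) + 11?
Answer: 96100/49 ≈ 1961.2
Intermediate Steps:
v = -40/7 (v = -((-106 + 135) + 11)/7 = -(29 + 11)/7 = -1/7*40 = -40/7 ≈ -5.7143)
D(j) = 2*j**2 (D(j) = j*(2*j) = 2*j**2)
(v + D(-1*5))**2 = (-40/7 + 2*(-1*5)**2)**2 = (-40/7 + 2*(-5)**2)**2 = (-40/7 + 2*25)**2 = (-40/7 + 50)**2 = (310/7)**2 = 96100/49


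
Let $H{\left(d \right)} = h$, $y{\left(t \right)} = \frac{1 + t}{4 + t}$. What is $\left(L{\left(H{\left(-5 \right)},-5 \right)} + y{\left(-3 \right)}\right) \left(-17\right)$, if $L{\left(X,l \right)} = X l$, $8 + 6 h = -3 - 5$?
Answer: $- \frac{578}{3} \approx -192.67$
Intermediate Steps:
$h = - \frac{8}{3}$ ($h = - \frac{4}{3} + \frac{-3 - 5}{6} = - \frac{4}{3} + \frac{1}{6} \left(-8\right) = - \frac{4}{3} - \frac{4}{3} = - \frac{8}{3} \approx -2.6667$)
$y{\left(t \right)} = \frac{1 + t}{4 + t}$
$H{\left(d \right)} = - \frac{8}{3}$
$\left(L{\left(H{\left(-5 \right)},-5 \right)} + y{\left(-3 \right)}\right) \left(-17\right) = \left(\left(- \frac{8}{3}\right) \left(-5\right) + \frac{1 - 3}{4 - 3}\right) \left(-17\right) = \left(\frac{40}{3} + 1^{-1} \left(-2\right)\right) \left(-17\right) = \left(\frac{40}{3} + 1 \left(-2\right)\right) \left(-17\right) = \left(\frac{40}{3} - 2\right) \left(-17\right) = \frac{34}{3} \left(-17\right) = - \frac{578}{3}$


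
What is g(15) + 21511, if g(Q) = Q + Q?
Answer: 21541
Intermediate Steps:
g(Q) = 2*Q
g(15) + 21511 = 2*15 + 21511 = 30 + 21511 = 21541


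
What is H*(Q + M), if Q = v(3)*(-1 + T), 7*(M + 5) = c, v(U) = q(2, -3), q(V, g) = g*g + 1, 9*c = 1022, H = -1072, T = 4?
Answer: -397712/9 ≈ -44190.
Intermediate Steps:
c = 1022/9 (c = (⅑)*1022 = 1022/9 ≈ 113.56)
q(V, g) = 1 + g² (q(V, g) = g² + 1 = 1 + g²)
v(U) = 10 (v(U) = 1 + (-3)² = 1 + 9 = 10)
M = 101/9 (M = -5 + (⅐)*(1022/9) = -5 + 146/9 = 101/9 ≈ 11.222)
Q = 30 (Q = 10*(-1 + 4) = 10*3 = 30)
H*(Q + M) = -1072*(30 + 101/9) = -1072*371/9 = -397712/9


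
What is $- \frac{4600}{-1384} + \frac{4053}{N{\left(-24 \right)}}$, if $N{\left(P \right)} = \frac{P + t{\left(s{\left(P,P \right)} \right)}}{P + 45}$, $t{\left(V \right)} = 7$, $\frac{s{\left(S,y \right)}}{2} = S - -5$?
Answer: $- \frac{14714774}{2941} \approx -5003.3$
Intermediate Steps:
$s{\left(S,y \right)} = 10 + 2 S$ ($s{\left(S,y \right)} = 2 \left(S - -5\right) = 2 \left(S + 5\right) = 2 \left(5 + S\right) = 10 + 2 S$)
$N{\left(P \right)} = \frac{7 + P}{45 + P}$ ($N{\left(P \right)} = \frac{P + 7}{P + 45} = \frac{7 + P}{45 + P}$)
$- \frac{4600}{-1384} + \frac{4053}{N{\left(-24 \right)}} = - \frac{4600}{-1384} + \frac{4053}{\frac{1}{45 - 24} \left(7 - 24\right)} = \left(-4600\right) \left(- \frac{1}{1384}\right) + \frac{4053}{\frac{1}{21} \left(-17\right)} = \frac{575}{173} + \frac{4053}{\frac{1}{21} \left(-17\right)} = \frac{575}{173} + \frac{4053}{- \frac{17}{21}} = \frac{575}{173} + 4053 \left(- \frac{21}{17}\right) = \frac{575}{173} - \frac{85113}{17} = - \frac{14714774}{2941}$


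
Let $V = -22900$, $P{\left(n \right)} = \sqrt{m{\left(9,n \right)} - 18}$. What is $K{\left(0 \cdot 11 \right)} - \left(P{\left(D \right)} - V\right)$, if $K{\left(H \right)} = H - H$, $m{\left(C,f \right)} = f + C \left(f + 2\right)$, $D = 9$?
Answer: $-22900 - 3 \sqrt{10} \approx -22910.0$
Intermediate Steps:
$m{\left(C,f \right)} = f + C \left(2 + f\right)$
$K{\left(H \right)} = 0$
$P{\left(n \right)} = \sqrt{10} \sqrt{n}$ ($P{\left(n \right)} = \sqrt{\left(n + 2 \cdot 9 + 9 n\right) - 18} = \sqrt{\left(n + 18 + 9 n\right) - 18} = \sqrt{\left(18 + 10 n\right) - 18} = \sqrt{10 n} = \sqrt{10} \sqrt{n}$)
$K{\left(0 \cdot 11 \right)} - \left(P{\left(D \right)} - V\right) = 0 - \left(\sqrt{10} \sqrt{9} - -22900\right) = 0 - \left(\sqrt{10} \cdot 3 + 22900\right) = 0 - \left(3 \sqrt{10} + 22900\right) = 0 - \left(22900 + 3 \sqrt{10}\right) = -22900 - 3 \sqrt{10}$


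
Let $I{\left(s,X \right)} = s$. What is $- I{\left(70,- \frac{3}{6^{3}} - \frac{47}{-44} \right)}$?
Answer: $-70$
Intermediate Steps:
$- I{\left(70,- \frac{3}{6^{3}} - \frac{47}{-44} \right)} = \left(-1\right) 70 = -70$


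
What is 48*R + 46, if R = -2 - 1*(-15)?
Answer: 670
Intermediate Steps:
R = 13 (R = -2 + 15 = 13)
48*R + 46 = 48*13 + 46 = 624 + 46 = 670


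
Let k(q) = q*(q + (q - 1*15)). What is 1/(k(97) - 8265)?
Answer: 1/9098 ≈ 0.00010991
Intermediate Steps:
k(q) = q*(-15 + 2*q) (k(q) = q*(q + (q - 15)) = q*(q + (-15 + q)) = q*(-15 + 2*q))
1/(k(97) - 8265) = 1/(97*(-15 + 2*97) - 8265) = 1/(97*(-15 + 194) - 8265) = 1/(97*179 - 8265) = 1/(17363 - 8265) = 1/9098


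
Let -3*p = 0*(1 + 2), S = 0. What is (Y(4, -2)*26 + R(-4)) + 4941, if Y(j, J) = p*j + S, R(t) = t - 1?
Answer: 4936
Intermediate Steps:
R(t) = -1 + t
p = 0 (p = -0*(1 + 2) = -0*3 = -⅓*0 = 0)
Y(j, J) = 0 (Y(j, J) = 0*j + 0 = 0 + 0 = 0)
(Y(4, -2)*26 + R(-4)) + 4941 = (0*26 + (-1 - 4)) + 4941 = (0 - 5) + 4941 = -5 + 4941 = 4936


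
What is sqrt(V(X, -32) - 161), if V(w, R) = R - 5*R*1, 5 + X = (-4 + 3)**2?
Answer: I*sqrt(33) ≈ 5.7446*I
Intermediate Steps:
X = -4 (X = -5 + (-4 + 3)**2 = -5 + (-1)**2 = -5 + 1 = -4)
V(w, R) = -4*R (V(w, R) = R - 5*R = -4*R)
sqrt(V(X, -32) - 161) = sqrt(-4*(-32) - 161) = sqrt(128 - 161) = sqrt(-33) = I*sqrt(33)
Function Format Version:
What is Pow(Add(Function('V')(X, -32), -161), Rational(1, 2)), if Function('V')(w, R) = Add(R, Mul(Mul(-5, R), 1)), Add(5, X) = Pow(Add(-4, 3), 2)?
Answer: Mul(I, Pow(33, Rational(1, 2))) ≈ Mul(5.7446, I)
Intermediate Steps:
X = -4 (X = Add(-5, Pow(Add(-4, 3), 2)) = Add(-5, Pow(-1, 2)) = Add(-5, 1) = -4)
Function('V')(w, R) = Mul(-4, R) (Function('V')(w, R) = Add(R, Mul(-5, R)) = Mul(-4, R))
Pow(Add(Function('V')(X, -32), -161), Rational(1, 2)) = Pow(Add(Mul(-4, -32), -161), Rational(1, 2)) = Pow(Add(128, -161), Rational(1, 2)) = Pow(-33, Rational(1, 2)) = Mul(I, Pow(33, Rational(1, 2)))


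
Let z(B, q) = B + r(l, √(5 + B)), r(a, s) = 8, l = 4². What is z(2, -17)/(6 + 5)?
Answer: 10/11 ≈ 0.90909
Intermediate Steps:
l = 16
z(B, q) = 8 + B (z(B, q) = B + 8 = 8 + B)
z(2, -17)/(6 + 5) = (8 + 2)/(6 + 5) = 10/11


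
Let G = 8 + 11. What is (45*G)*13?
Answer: 11115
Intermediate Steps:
G = 19
(45*G)*13 = (45*19)*13 = 855*13 = 11115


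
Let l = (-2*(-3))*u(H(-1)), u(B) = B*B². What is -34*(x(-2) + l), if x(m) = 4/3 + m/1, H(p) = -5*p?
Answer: -76432/3 ≈ -25477.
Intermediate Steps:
u(B) = B³
x(m) = 4/3 + m (x(m) = 4*(⅓) + m*1 = 4/3 + m)
l = 750 (l = (-2*(-3))*(-5*(-1))³ = 6*5³ = 6*125 = 750)
-34*(x(-2) + l) = -34*((4/3 - 2) + 750) = -34*(-⅔ + 750) = -34*2248/3 = -76432/3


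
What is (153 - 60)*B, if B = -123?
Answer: -11439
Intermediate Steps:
(153 - 60)*B = (153 - 60)*(-123) = 93*(-123) = -11439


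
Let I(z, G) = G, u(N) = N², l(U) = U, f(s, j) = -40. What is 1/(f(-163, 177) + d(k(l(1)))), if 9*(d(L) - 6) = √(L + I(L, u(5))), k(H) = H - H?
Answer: -9/301 ≈ -0.029900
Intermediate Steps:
k(H) = 0
d(L) = 6 + √(25 + L)/9 (d(L) = 6 + √(L + 5²)/9 = 6 + √(L + 25)/9 = 6 + √(25 + L)/9)
1/(f(-163, 177) + d(k(l(1)))) = 1/(-40 + (6 + √(25 + 0)/9)) = 1/(-40 + (6 + √25/9)) = 1/(-40 + (6 + (⅑)*5)) = 1/(-40 + (6 + 5/9)) = 1/(-40 + 59/9) = 1/(-301/9) = -9/301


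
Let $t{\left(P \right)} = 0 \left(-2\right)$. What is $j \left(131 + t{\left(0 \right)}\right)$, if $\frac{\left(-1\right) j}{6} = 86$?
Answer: $-67596$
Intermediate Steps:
$j = -516$ ($j = \left(-6\right) 86 = -516$)
$t{\left(P \right)} = 0$
$j \left(131 + t{\left(0 \right)}\right) = - 516 \left(131 + 0\right) = \left(-516\right) 131 = -67596$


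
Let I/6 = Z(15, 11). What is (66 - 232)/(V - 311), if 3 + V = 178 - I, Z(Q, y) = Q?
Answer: 83/113 ≈ 0.73451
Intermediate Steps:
I = 90 (I = 6*15 = 90)
V = 85 (V = -3 + (178 - 1*90) = -3 + (178 - 90) = -3 + 88 = 85)
(66 - 232)/(V - 311) = (66 - 232)/(85 - 311) = -166/(-226) = -166*(-1/226) = 83/113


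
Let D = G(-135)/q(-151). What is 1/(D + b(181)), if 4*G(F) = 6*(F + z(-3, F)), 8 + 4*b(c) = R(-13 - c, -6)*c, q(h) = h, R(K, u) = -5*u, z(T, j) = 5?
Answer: 302/409751 ≈ 0.00073703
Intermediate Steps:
b(c) = -2 + 15*c/2 (b(c) = -2 + ((-5*(-6))*c)/4 = -2 + (30*c)/4 = -2 + 15*c/2)
G(F) = 15/2 + 3*F/2 (G(F) = (6*(F + 5))/4 = (6*(5 + F))/4 = (30 + 6*F)/4 = 15/2 + 3*F/2)
D = 195/151 (D = (15/2 + (3/2)*(-135))/(-151) = (15/2 - 405/2)*(-1/151) = -195*(-1/151) = 195/151 ≈ 1.2914)
1/(D + b(181)) = 1/(195/151 + (-2 + (15/2)*181)) = 1/(195/151 + (-2 + 2715/2)) = 1/(195/151 + 2711/2) = 1/(409751/302) = 302/409751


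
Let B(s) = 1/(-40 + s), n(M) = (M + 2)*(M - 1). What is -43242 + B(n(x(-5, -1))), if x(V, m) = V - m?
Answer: -1297261/30 ≈ -43242.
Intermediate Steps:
n(M) = (-1 + M)*(2 + M) (n(M) = (2 + M)*(-1 + M) = (-1 + M)*(2 + M))
-43242 + B(n(x(-5, -1))) = -43242 + 1/(-40 + (-2 + (-5 - 1*(-1)) + (-5 - 1*(-1))²)) = -43242 + 1/(-40 + (-2 + (-5 + 1) + (-5 + 1)²)) = -43242 + 1/(-40 + (-2 - 4 + (-4)²)) = -43242 + 1/(-40 + (-2 - 4 + 16)) = -43242 + 1/(-40 + 10) = -43242 + 1/(-30) = -43242 - 1/30 = -1297261/30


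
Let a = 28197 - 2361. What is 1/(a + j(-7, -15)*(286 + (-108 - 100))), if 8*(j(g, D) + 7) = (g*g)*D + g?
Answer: 2/36111 ≈ 5.5385e-5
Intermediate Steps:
j(g, D) = -7 + g/8 + D*g²/8 (j(g, D) = -7 + ((g*g)*D + g)/8 = -7 + (g²*D + g)/8 = -7 + (D*g² + g)/8 = -7 + (g + D*g²)/8 = -7 + (g/8 + D*g²/8) = -7 + g/8 + D*g²/8)
a = 25836
1/(a + j(-7, -15)*(286 + (-108 - 100))) = 1/(25836 + (-7 + (⅛)*(-7) + (⅛)*(-15)*(-7)²)*(286 + (-108 - 100))) = 1/(25836 + (-7 - 7/8 + (⅛)*(-15)*49)*(286 - 208)) = 1/(25836 + (-7 - 7/8 - 735/8)*78) = 1/(25836 - 399/4*78) = 1/(25836 - 15561/2) = 1/(36111/2) = 2/36111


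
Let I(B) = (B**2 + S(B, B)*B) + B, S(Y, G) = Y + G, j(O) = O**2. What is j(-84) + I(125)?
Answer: 54056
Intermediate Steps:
S(Y, G) = G + Y
I(B) = B + 3*B**2 (I(B) = (B**2 + (B + B)*B) + B = (B**2 + (2*B)*B) + B = (B**2 + 2*B**2) + B = 3*B**2 + B = B + 3*B**2)
j(-84) + I(125) = (-84)**2 + 125*(1 + 3*125) = 7056 + 125*(1 + 375) = 7056 + 125*376 = 7056 + 47000 = 54056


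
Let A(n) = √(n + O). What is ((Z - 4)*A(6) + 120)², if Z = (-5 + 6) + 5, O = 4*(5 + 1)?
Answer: 14520 + 480*√30 ≈ 17149.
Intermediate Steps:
O = 24 (O = 4*6 = 24)
A(n) = √(24 + n) (A(n) = √(n + 24) = √(24 + n))
Z = 6 (Z = 1 + 5 = 6)
((Z - 4)*A(6) + 120)² = ((6 - 4)*√(24 + 6) + 120)² = (2*√30 + 120)² = (120 + 2*√30)²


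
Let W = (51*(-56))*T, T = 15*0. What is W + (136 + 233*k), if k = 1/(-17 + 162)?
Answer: 19953/145 ≈ 137.61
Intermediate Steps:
T = 0
W = 0 (W = (51*(-56))*0 = -2856*0 = 0)
k = 1/145 ≈ 0.0068966
W + (136 + 233*k) = 0 + (136 + 233*(1/145)) = 0 + (136 + 233/145) = 0 + 19953/145 = 19953/145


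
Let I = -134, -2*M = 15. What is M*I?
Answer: 1005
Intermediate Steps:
M = -15/2 (M = -½*15 = -15/2 ≈ -7.5000)
M*I = -15/2*(-134) = 1005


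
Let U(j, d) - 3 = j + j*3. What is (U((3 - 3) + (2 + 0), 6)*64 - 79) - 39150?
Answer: -38525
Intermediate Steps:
U(j, d) = 3 + 4*j (U(j, d) = 3 + (j + j*3) = 3 + (j + 3*j) = 3 + 4*j)
(U((3 - 3) + (2 + 0), 6)*64 - 79) - 39150 = ((3 + 4*((3 - 3) + (2 + 0)))*64 - 79) - 39150 = ((3 + 4*(0 + 2))*64 - 79) - 39150 = ((3 + 4*2)*64 - 79) - 39150 = ((3 + 8)*64 - 79) - 39150 = (11*64 - 79) - 39150 = (704 - 79) - 39150 = 625 - 39150 = -38525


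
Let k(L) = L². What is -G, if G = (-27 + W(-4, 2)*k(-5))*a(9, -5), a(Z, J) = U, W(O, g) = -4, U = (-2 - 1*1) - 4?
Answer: -889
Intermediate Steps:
U = -7 (U = (-2 - 1) - 4 = -3 - 4 = -7)
a(Z, J) = -7
G = 889 (G = (-27 - 4*(-5)²)*(-7) = (-27 - 4*25)*(-7) = (-27 - 100)*(-7) = -127*(-7) = 889)
-G = -1*889 = -889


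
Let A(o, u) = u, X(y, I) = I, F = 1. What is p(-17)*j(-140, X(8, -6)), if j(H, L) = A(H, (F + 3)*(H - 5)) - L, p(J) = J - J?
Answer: 0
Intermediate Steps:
p(J) = 0
j(H, L) = -20 - L + 4*H (j(H, L) = (1 + 3)*(H - 5) - L = 4*(-5 + H) - L = (-20 + 4*H) - L = -20 - L + 4*H)
p(-17)*j(-140, X(8, -6)) = 0*(-20 - 1*(-6) + 4*(-140)) = 0*(-20 + 6 - 560) = 0*(-574) = 0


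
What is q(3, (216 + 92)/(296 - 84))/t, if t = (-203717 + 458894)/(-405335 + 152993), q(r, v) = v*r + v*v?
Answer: -169835512/26547859 ≈ -6.3973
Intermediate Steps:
q(r, v) = v**2 + r*v (q(r, v) = r*v + v**2 = v**2 + r*v)
t = -9451/9346 (t = 255177/(-252342) = 255177*(-1/252342) = -9451/9346 ≈ -1.0112)
q(3, (216 + 92)/(296 - 84))/t = (((216 + 92)/(296 - 84))*(3 + (216 + 92)/(296 - 84)))/(-9451/9346) = ((308/212)*(3 + 308/212))*(-9346/9451) = ((308*(1/212))*(3 + 308*(1/212)))*(-9346/9451) = (77*(3 + 77/53)/53)*(-9346/9451) = ((77/53)*(236/53))*(-9346/9451) = (18172/2809)*(-9346/9451) = -169835512/26547859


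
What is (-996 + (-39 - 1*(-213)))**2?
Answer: 675684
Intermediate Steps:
(-996 + (-39 - 1*(-213)))**2 = (-996 + (-39 + 213))**2 = (-996 + 174)**2 = (-822)**2 = 675684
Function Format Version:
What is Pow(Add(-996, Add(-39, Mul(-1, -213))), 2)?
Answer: 675684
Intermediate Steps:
Pow(Add(-996, Add(-39, Mul(-1, -213))), 2) = Pow(Add(-996, Add(-39, 213)), 2) = Pow(Add(-996, 174), 2) = Pow(-822, 2) = 675684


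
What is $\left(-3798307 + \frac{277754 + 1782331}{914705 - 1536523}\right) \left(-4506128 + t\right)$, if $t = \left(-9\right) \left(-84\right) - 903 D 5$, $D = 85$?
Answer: $\frac{11547469596974744017}{621818} \approx 1.857 \cdot 10^{13}$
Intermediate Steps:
$t = -383019$ ($t = \left(-9\right) \left(-84\right) - 903 \cdot 85 \cdot 5 = 756 - 383775 = -383019$)
$\left(-3798307 + \frac{277754 + 1782331}{914705 - 1536523}\right) \left(-4506128 + t\right) = \left(-3798307 + \frac{277754 + 1782331}{914705 - 1536523}\right) \left(-4506128 - 383019\right) = \left(-3798307 + \frac{2060085}{-621818}\right) \left(-4889147\right) = \left(-3798307 + 2060085 \left(- \frac{1}{621818}\right)\right) \left(-4889147\right) = \left(-3798307 - \frac{2060085}{621818}\right) \left(-4889147\right) = \left(- \frac{2361857722211}{621818}\right) \left(-4889147\right) = \frac{11547469596974744017}{621818}$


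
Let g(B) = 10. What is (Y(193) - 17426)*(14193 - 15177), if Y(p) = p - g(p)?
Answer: 16967112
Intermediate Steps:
Y(p) = -10 + p (Y(p) = p - 1*10 = p - 10 = -10 + p)
(Y(193) - 17426)*(14193 - 15177) = ((-10 + 193) - 17426)*(14193 - 15177) = (183 - 17426)*(-984) = -17243*(-984) = 16967112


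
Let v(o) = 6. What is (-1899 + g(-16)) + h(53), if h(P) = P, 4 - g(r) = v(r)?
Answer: -1848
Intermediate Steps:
g(r) = -2 (g(r) = 4 - 1*6 = 4 - 6 = -2)
(-1899 + g(-16)) + h(53) = (-1899 - 2) + 53 = -1901 + 53 = -1848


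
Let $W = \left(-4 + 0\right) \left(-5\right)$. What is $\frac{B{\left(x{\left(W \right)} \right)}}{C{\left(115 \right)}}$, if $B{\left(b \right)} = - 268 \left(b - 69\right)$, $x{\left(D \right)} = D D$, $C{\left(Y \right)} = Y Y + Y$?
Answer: $- \frac{22177}{3335} \approx -6.6498$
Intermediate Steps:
$C{\left(Y \right)} = Y + Y^{2}$ ($C{\left(Y \right)} = Y^{2} + Y = Y + Y^{2}$)
$W = 20$ ($W = \left(-4\right) \left(-5\right) = 20$)
$x{\left(D \right)} = D^{2}$
$B{\left(b \right)} = 18492 - 268 b$ ($B{\left(b \right)} = - 268 \left(-69 + b\right) = 18492 - 268 b$)
$\frac{B{\left(x{\left(W \right)} \right)}}{C{\left(115 \right)}} = \frac{18492 - 268 \cdot 20^{2}}{115 \left(1 + 115\right)} = \frac{18492 - 107200}{115 \cdot 116} = \frac{18492 - 107200}{13340} = \left(-88708\right) \frac{1}{13340} = - \frac{22177}{3335}$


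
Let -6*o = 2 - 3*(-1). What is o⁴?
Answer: 625/1296 ≈ 0.48225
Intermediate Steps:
o = -⅚ (o = -(2 - 3*(-1))/6 = -(2 + 3)/6 = -⅙*5 = -⅚ ≈ -0.83333)
o⁴ = (-⅚)⁴ = 625/1296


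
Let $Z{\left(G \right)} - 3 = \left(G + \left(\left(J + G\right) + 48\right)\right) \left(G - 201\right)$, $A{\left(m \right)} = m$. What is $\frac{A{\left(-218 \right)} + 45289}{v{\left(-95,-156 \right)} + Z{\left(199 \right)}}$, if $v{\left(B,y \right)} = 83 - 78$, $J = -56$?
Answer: $- \frac{45071}{772} \approx -58.382$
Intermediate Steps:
$Z{\left(G \right)} = 3 + \left(-201 + G\right) \left(-8 + 2 G\right)$ ($Z{\left(G \right)} = 3 + \left(G + \left(\left(-56 + G\right) + 48\right)\right) \left(G - 201\right) = 3 + \left(G + \left(-8 + G\right)\right) \left(-201 + G\right) = 3 + \left(-8 + 2 G\right) \left(-201 + G\right) = 3 + \left(-201 + G\right) \left(-8 + 2 G\right)$)
$v{\left(B,y \right)} = 5$ ($v{\left(B,y \right)} = 83 - 78 = 5$)
$\frac{A{\left(-218 \right)} + 45289}{v{\left(-95,-156 \right)} + Z{\left(199 \right)}} = \frac{-218 + 45289}{5 + \left(1611 - 81590 + 2 \cdot 199^{2}\right)} = \frac{45071}{5 + \left(1611 - 81590 + 2 \cdot 39601\right)} = \frac{45071}{5 + \left(1611 - 81590 + 79202\right)} = \frac{45071}{5 - 777} = \frac{45071}{-772} = 45071 \left(- \frac{1}{772}\right) = - \frac{45071}{772}$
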